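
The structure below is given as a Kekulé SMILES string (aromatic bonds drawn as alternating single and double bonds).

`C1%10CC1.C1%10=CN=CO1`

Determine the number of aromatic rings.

1

The SMILES encodes a three-membered saturated carbon ring; a five-membered ring with an oxygen at position 1 and a nitrogen at position 3 (in a C=N bond), with two double bonds.
The 3-membered ring has only sp³ atoms, so it is not fully conjugated — not aromatic (cyclopropane).
The 5-membered ring with one oxygen and one =N– is fully conjugated (every ring atom contributes a p orbital); 2 ring double bonds (4 π electrons) plus a heteroatom lone pair (2) give 6 π electrons. 6 = 4(1)+2, so it is aromatic (oxazole).
1 of the 2 rings is aromatic. Total: 1.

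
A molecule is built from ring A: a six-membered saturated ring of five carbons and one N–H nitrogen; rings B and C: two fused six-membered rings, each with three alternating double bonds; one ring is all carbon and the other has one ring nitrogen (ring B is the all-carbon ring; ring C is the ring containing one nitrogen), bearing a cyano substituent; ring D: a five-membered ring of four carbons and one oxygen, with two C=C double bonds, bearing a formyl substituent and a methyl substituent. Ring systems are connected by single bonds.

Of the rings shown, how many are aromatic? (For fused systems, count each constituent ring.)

Ring A has only sp³ atoms, so it is not fully conjugated — not aromatic (piperidine).
Rings B and C form a fused bicyclic system (with one nitrogen) with 10 sp² atoms and 10 π electrons from ring double bonds. 10 = 4(2)+2, so the system is aromatic and both rings count as aromatic (quinoline).
Ring D has a continuous p-orbital overlap around the ring; 2 ring double bonds (4 π electrons) plus a heteroatom lone pair (2) give 6 π electrons. Since 6 = 4n+2 (n=1), ring D is aromatic (furan).
Aromatic: B, C, D. Total: 3.

3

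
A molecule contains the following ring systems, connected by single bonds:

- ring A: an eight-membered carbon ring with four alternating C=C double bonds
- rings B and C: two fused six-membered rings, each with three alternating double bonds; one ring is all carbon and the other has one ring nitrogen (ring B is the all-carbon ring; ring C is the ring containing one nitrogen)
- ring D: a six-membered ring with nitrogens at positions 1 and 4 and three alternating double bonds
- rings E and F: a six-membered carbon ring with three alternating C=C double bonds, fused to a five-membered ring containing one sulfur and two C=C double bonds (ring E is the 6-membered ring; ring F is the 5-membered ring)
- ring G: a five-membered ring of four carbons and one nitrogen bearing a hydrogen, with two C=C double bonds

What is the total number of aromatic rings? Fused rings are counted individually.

6

Ring A has only sp² ring atoms; a planar conformation would have a fully conjugated π system of 8 electrons. But 8 = 4(2), which is 4n not 4n+2, so ring A is not aromatic (cyclooctatetraene) — cyclooctatetraene distorts into a non-planar tub to avoid antiaromaticity.
Rings B and C form a fused bicyclic system (with one nitrogen) with 10 sp² atoms and 10 π electrons from ring double bonds. 10 = 4(2)+2, so the system is aromatic and both rings count as aromatic (quinoline).
Ring D has a continuous p-orbital overlap around the ring; 3 ring double bonds give 6 π electrons. Since 6 = 4n+2 (n=1), ring D is aromatic (pyrazine).
Rings E and F form a fused bicyclic system (with one sulfur) with 9 sp² atoms and 10 π electrons from ring double bonds plus a heteroatom lone pair. 10 = 4(2)+2, so the system is aromatic and both rings count as aromatic (benzothiophene).
Ring G is fully conjugated (every ring atom contributes a p orbital); 2 ring double bonds (4 π electrons) plus a heteroatom lone pair (2) give 6 π electrons. 6 = 4(1)+2, so ring G is aromatic (pyrrole).
Aromatic: B, C, D, E, F, G. Total: 6.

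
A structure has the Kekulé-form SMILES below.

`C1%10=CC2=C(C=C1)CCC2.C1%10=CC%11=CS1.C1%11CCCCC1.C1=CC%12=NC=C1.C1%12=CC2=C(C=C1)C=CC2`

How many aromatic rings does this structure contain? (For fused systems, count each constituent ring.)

4

The SMILES encodes a six-membered carbon ring with three alternating C=C double bonds, fused to a saturated five-membered carbon ring; a five-membered ring of four carbons and one sulfur, with two C=C double bonds; a six-membered saturated carbon ring; a six-membered ring of five carbons and one nitrogen with three alternating double bonds; a six-membered carbon ring with three alternating C=C double bonds, fused to a five-membered carbon ring containing one C=C double bond and one sp³ carbon.
The 6-membered ring is planar and fully conjugated; 3 ring double bonds give 6 π electrons. Since 6 = 4n+2 (n=1), it is aromatic (benzene ring).
The 5-membered ring has three sp³ carbons, so it is not fully conjugated — not aromatic (cyclopentane ring).
The 5-membered ring with one sulfur is fully conjugated (every ring atom contributes a p orbital); 2 ring double bonds (4 π electrons) plus a heteroatom lone pair (2) give 6 π electrons. Since 6 = 4n+2 (n=1), it is aromatic (thiophene).
The second 6-membered ring has only sp³ atoms, so it is not fully conjugated — not aromatic (cyclohexane).
The 6-membered ring with one nitrogen is planar and fully conjugated; 3 ring double bonds give 6 π electrons. 6 = 4(1)+2, so it is aromatic (pyridine).
The third 6-membered ring is fully conjugated (every ring atom contributes a p orbital); 3 ring double bonds give 6 π electrons. That satisfies 4n+2 with n=1, so it is aromatic (benzene ring).
The second 5-membered ring has one sp³ carbon, so it is not fully conjugated — not aromatic (cyclopentene ring).
4 of the 7 rings are aromatic. Total: 4.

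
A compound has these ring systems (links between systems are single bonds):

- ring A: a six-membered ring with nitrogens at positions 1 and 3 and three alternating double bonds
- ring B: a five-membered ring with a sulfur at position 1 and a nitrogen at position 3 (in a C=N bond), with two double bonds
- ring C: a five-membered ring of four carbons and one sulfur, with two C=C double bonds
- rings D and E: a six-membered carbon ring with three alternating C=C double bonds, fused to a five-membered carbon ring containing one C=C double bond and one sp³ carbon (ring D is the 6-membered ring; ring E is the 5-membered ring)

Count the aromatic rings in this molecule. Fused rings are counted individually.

4

Ring A has a continuous p-orbital overlap around the ring; 3 ring double bonds give 6 π electrons. 6 = 4(1)+2, so ring A is aromatic (pyrimidine).
Ring B is planar and fully conjugated; 2 ring double bonds (4 π electrons) plus a heteroatom lone pair (2) give 6 π electrons. That satisfies 4n+2 with n=1, so ring B is aromatic (thiazole).
Ring C is planar and fully conjugated; 2 ring double bonds (4 π electrons) plus a heteroatom lone pair (2) give 6 π electrons. That satisfies 4n+2 with n=1, so ring C is aromatic (thiophene).
Ring D is planar and fully conjugated; 3 ring double bonds give 6 π electrons. That satisfies 4n+2 with n=1, so ring D is aromatic (benzene ring).
Ring E has one sp³ carbon, so it is not fully conjugated — not aromatic (cyclopentene ring).
Aromatic: A, B, C, D. Total: 4.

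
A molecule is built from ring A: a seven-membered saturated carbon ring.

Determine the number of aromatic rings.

Ring A has only sp³ atoms, so it is not fully conjugated — not aromatic (cycloheptane).

0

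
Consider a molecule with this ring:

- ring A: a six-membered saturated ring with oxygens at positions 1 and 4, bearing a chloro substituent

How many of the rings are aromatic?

Ring A has only sp³ atoms, so it is not fully conjugated — not aromatic (1,4-dioxane).

0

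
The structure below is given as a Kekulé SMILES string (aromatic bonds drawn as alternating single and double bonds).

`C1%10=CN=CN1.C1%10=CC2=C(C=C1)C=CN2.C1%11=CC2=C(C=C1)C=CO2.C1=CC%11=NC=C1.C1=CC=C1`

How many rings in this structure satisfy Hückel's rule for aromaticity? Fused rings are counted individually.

The SMILES encodes a five-membered ring with nitrogens at positions 1 and 3 (one bearing H, one in a C=N bond) and two double bonds; a six-membered carbon ring with three alternating C=C double bonds, fused to a five-membered ring containing one N–H nitrogen and two C=C double bonds; a six-membered carbon ring with three alternating C=C double bonds, fused to a five-membered ring containing one oxygen and two C=C double bonds; a six-membered ring of five carbons and one nitrogen with three alternating double bonds; a four-membered carbon ring with two alternating C=C double bonds.
The 5-membered ring with two nitrogens (one N–H, one =N–) is planar and fully conjugated; 2 ring double bonds (4 π electrons) plus a heteroatom lone pair (2) give 6 π electrons. 6 = 4(1)+2, so it is aromatic (imidazole).
The fused 6/5-membered bicyclic (with one N–H) is a single π system with 9 sp² atoms and 10 π electrons from ring double bonds plus a heteroatom lone pair. 10 = 4(2)+2, so the system is aromatic and both rings count as aromatic (indole).
The fused 6/5-membered bicyclic (with one oxygen) is a single π system with 9 sp² atoms and 10 π electrons from ring double bonds plus a heteroatom lone pair. 10 = 4(2)+2, so the system is aromatic and both rings count as aromatic (benzofuran).
The 6-membered ring with one nitrogen is fully conjugated (every ring atom contributes a p orbital); 3 ring double bonds give 6 π electrons. That satisfies 4n+2 with n=1, so it is aromatic (pyridine).
The 4-membered ring has only sp² ring atoms; a planar conformation would have a fully conjugated π system of 4 electrons. But 4 = 4(1), which is 4n not 4n+2, so it is not aromatic (cyclobutadiene) — cyclobutadiene is antiaromatic and distorts to a rectangle.
6 of the 7 rings are aromatic. Total: 6.

6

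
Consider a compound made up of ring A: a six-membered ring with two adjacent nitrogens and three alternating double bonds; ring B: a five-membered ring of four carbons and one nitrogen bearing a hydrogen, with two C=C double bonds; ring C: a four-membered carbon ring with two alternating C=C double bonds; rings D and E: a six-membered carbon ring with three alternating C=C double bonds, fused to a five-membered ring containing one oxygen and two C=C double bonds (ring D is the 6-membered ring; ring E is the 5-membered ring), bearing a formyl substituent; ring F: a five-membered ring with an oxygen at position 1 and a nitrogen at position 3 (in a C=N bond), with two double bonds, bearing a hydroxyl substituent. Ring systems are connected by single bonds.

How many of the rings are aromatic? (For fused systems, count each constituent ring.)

5

Ring A is fully conjugated (every ring atom contributes a p orbital); 3 ring double bonds give 6 π electrons. 6 = 4(1)+2, so ring A is aromatic (pyridazine).
Ring B is fully conjugated (every ring atom contributes a p orbital); 2 ring double bonds (4 π electrons) plus a heteroatom lone pair (2) give 6 π electrons. That satisfies 4n+2 with n=1, so ring B is aromatic (pyrrole).
Ring C has only sp² ring atoms; a planar conformation would have a fully conjugated π system of 4 electrons. But 4 = 4(1), which is 4n not 4n+2, so ring C is not aromatic (cyclobutadiene) — cyclobutadiene is antiaromatic and distorts to a rectangle.
Rings D and E form a fused bicyclic system (with one oxygen) with 9 sp² atoms and 10 π electrons from ring double bonds plus a heteroatom lone pair. 10 = 4(2)+2, so the system is aromatic and both rings count as aromatic (benzofuran).
Ring F has a continuous p-orbital overlap around the ring; 2 ring double bonds (4 π electrons) plus a heteroatom lone pair (2) give 6 π electrons. That satisfies 4n+2 with n=1, so ring F is aromatic (oxazole).
Aromatic: A, B, D, E, F. Total: 5.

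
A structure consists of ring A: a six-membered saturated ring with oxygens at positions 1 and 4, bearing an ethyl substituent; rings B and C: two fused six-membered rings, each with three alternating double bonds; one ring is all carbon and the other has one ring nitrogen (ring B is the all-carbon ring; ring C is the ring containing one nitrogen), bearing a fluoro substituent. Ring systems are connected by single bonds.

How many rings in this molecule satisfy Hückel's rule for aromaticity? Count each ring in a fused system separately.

2

Ring A has only sp³ atoms, so it is not fully conjugated — not aromatic (1,4-dioxane).
Rings B and C form a fused bicyclic system (with one nitrogen) with 10 sp² atoms and 10 π electrons from ring double bonds. 10 = 4(2)+2, so the system is aromatic and both rings count as aromatic (quinoline).
Aromatic: B, C. Total: 2.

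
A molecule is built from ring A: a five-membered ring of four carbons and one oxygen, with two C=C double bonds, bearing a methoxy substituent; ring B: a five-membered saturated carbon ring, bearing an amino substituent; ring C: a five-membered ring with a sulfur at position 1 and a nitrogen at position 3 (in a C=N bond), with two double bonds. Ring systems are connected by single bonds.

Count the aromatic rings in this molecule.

Ring A is fully conjugated (every ring atom contributes a p orbital); 2 ring double bonds (4 π electrons) plus a heteroatom lone pair (2) give 6 π electrons. That satisfies 4n+2 with n=1, so ring A is aromatic (furan).
Ring B has only sp³ atoms, so it is not fully conjugated — not aromatic (cyclopentane).
Ring C has a continuous p-orbital overlap around the ring; 2 ring double bonds (4 π electrons) plus a heteroatom lone pair (2) give 6 π electrons. Since 6 = 4n+2 (n=1), ring C is aromatic (thiazole).
Aromatic: A, C. Total: 2.

2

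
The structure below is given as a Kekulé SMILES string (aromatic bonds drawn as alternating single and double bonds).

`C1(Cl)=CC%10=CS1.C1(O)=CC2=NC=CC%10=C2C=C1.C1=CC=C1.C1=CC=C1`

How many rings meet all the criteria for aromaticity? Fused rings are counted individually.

The SMILES encodes a five-membered ring of four carbons and one sulfur, with two C=C double bonds; two fused six-membered rings, each with three alternating double bonds; one ring is all carbon and the other has one ring nitrogen; a four-membered carbon ring with two alternating C=C double bonds; a four-membered carbon ring with two alternating C=C double bonds.
The 5-membered ring with one sulfur is planar and fully conjugated; 2 ring double bonds (4 π electrons) plus a heteroatom lone pair (2) give 6 π electrons. 6 = 4(1)+2, so it is aromatic (thiophene).
The fused 6/6-membered bicyclic (with one nitrogen) is a single π system with 10 sp² atoms and 10 π electrons from ring double bonds. 10 = 4(2)+2, so the system is aromatic and both rings count as aromatic (quinoline).
The 4-membered ring has only sp² ring atoms; a planar conformation would have a fully conjugated π system of 4 electrons. But 4 = 4(1), which is 4n not 4n+2, so it is not aromatic (cyclobutadiene) — cyclobutadiene is antiaromatic and distorts to a rectangle.
The second 4-membered ring has only sp² ring atoms; a planar conformation would have a fully conjugated π system of 4 electrons. But 4 = 4(1), which is 4n not 4n+2, so it is not aromatic (cyclobutadiene) — cyclobutadiene is antiaromatic and distorts to a rectangle.
3 of the 5 rings are aromatic. Total: 3.

3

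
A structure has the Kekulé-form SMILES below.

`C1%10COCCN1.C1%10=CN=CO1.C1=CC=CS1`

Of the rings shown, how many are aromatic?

2

The SMILES encodes a six-membered saturated ring with an oxygen and an N–H nitrogen at positions 1 and 4; a five-membered ring with an oxygen at position 1 and a nitrogen at position 3 (in a C=N bond), with two double bonds; a five-membered ring of four carbons and one sulfur, with two C=C double bonds.
The 6-membered ring with one oxygen and one N–H (1,4) has only sp³ atoms, so it is not fully conjugated — not aromatic (morpholine).
The 5-membered ring with one oxygen and one =N– has a continuous p-orbital overlap around the ring; 2 ring double bonds (4 π electrons) plus a heteroatom lone pair (2) give 6 π electrons. That satisfies 4n+2 with n=1, so it is aromatic (oxazole).
The 5-membered ring with one sulfur is planar and fully conjugated; 2 ring double bonds (4 π electrons) plus a heteroatom lone pair (2) give 6 π electrons. That satisfies 4n+2 with n=1, so it is aromatic (thiophene).
2 of the 3 rings are aromatic. Total: 2.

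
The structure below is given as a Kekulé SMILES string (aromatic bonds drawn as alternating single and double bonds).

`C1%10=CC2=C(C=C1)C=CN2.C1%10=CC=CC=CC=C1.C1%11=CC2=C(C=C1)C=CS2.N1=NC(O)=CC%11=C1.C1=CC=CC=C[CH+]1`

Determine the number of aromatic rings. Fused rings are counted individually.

6

The SMILES encodes a six-membered carbon ring with three alternating C=C double bonds, fused to a five-membered ring containing one N–H nitrogen and two C=C double bonds; an eight-membered carbon ring with four alternating C=C double bonds; a six-membered carbon ring with three alternating C=C double bonds, fused to a five-membered ring containing one sulfur and two C=C double bonds; a six-membered ring with two adjacent nitrogens and three alternating double bonds; a seven-membered all-carbon ring bearing a positive charge on one carbon, with three C=C double bonds.
The fused 6/5-membered bicyclic (with one N–H) is a single π system with 9 sp² atoms and 10 π electrons from ring double bonds plus a heteroatom lone pair. 10 = 4(2)+2, so the system is aromatic and both rings count as aromatic (indole).
The 8-membered ring has only sp² ring atoms; a planar conformation would have a fully conjugated π system of 8 electrons. But 8 = 4(2), which is 4n not 4n+2, so it is not aromatic (cyclooctatetraene) — cyclooctatetraene distorts into a non-planar tub to avoid antiaromaticity.
The fused 6/5-membered bicyclic (with one sulfur) is a single π system with 9 sp² atoms and 10 π electrons from ring double bonds plus a heteroatom lone pair. 10 = 4(2)+2, so the system is aromatic and both rings count as aromatic (benzothiophene).
The 6-membered ring with two nitrogens (1,2) has a continuous p-orbital overlap around the ring; 3 ring double bonds give 6 π electrons. That satisfies 4n+2 with n=1, so it is aromatic (pyridazine).
The 7-membered ring is planar and fully conjugated; 3 ring double bonds (6 π electrons) plus the carbocation's empty p orbital (0, but keeps the ring conjugated) give 6 π electrons. 6 = 4(1)+2, so it is aromatic (tropylium cation).
6 of the 7 rings are aromatic. Total: 6.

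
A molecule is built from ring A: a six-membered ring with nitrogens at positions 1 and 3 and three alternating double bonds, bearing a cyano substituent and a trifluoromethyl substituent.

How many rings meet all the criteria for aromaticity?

1

Ring A has a continuous p-orbital overlap around the ring; 3 ring double bonds give 6 π electrons. 6 = 4(1)+2, so ring A is aromatic (pyrimidine).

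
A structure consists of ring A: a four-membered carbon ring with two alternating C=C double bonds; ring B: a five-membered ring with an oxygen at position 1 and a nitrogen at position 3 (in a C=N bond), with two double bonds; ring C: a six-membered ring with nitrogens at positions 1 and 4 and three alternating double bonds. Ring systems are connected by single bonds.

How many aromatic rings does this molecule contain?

Ring A has only sp² ring atoms; a planar conformation would have a fully conjugated π system of 4 electrons. But 4 = 4(1), which is 4n not 4n+2, so ring A is not aromatic (cyclobutadiene) — cyclobutadiene is antiaromatic and distorts to a rectangle.
Ring B is planar and fully conjugated; 2 ring double bonds (4 π electrons) plus a heteroatom lone pair (2) give 6 π electrons. Since 6 = 4n+2 (n=1), ring B is aromatic (oxazole).
Ring C is planar and fully conjugated; 3 ring double bonds give 6 π electrons. Since 6 = 4n+2 (n=1), ring C is aromatic (pyrazine).
Aromatic: B, C. Total: 2.

2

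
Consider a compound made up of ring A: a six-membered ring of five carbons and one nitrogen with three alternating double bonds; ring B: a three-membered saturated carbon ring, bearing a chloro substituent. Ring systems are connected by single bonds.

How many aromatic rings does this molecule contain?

1

Ring A has a continuous p-orbital overlap around the ring; 3 ring double bonds give 6 π electrons. 6 = 4(1)+2, so ring A is aromatic (pyridine).
Ring B has only sp³ atoms, so it is not fully conjugated — not aromatic (cyclopropane).
Aromatic: A. Total: 1.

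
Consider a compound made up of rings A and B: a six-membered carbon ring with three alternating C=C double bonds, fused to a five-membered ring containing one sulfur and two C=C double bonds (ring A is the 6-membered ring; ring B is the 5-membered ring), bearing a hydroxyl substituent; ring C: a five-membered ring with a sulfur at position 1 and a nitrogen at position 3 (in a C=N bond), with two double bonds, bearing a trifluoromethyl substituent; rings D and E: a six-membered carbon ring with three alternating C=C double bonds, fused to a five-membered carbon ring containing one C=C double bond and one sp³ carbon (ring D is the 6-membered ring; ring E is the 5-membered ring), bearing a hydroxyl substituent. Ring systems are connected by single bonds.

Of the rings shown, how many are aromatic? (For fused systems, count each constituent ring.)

4

Rings A and B form a fused bicyclic system (with one sulfur) with 9 sp² atoms and 10 π electrons from ring double bonds plus a heteroatom lone pair. 10 = 4(2)+2, so the system is aromatic and both rings count as aromatic (benzothiophene).
Ring C is planar and fully conjugated; 2 ring double bonds (4 π electrons) plus a heteroatom lone pair (2) give 6 π electrons. That satisfies 4n+2 with n=1, so ring C is aromatic (thiazole).
Ring D is planar and fully conjugated; 3 ring double bonds give 6 π electrons. Since 6 = 4n+2 (n=1), ring D is aromatic (benzene ring).
Ring E has one sp³ carbon, so it is not fully conjugated — not aromatic (cyclopentene ring).
Aromatic: A, B, C, D. Total: 4.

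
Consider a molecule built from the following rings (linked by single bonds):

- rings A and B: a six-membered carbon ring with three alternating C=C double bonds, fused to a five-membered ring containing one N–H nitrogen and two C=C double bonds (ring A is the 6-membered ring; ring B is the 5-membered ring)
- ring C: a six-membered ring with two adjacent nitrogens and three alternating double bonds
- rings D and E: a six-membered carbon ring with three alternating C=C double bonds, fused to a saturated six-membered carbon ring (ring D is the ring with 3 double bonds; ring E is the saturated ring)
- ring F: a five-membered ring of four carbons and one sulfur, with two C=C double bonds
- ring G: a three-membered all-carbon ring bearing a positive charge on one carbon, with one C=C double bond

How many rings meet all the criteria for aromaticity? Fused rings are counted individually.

Rings A and B form a fused bicyclic system (with one N–H) with 9 sp² atoms and 10 π electrons from ring double bonds plus a heteroatom lone pair. 10 = 4(2)+2, so the system is aromatic and both rings count as aromatic (indole).
Ring C has a continuous p-orbital overlap around the ring; 3 ring double bonds give 6 π electrons. That satisfies 4n+2 with n=1, so ring C is aromatic (pyridazine).
Ring D is planar and fully conjugated; 3 ring double bonds give 6 π electrons. Since 6 = 4n+2 (n=1), ring D is aromatic (benzene ring).
Ring E has four sp³ carbons, so it is not fully conjugated — not aromatic (cyclohexane ring).
Ring F has a continuous p-orbital overlap around the ring; 2 ring double bonds (4 π electrons) plus a heteroatom lone pair (2) give 6 π electrons. That satisfies 4n+2 with n=1, so ring F is aromatic (thiophene).
Ring G is fully conjugated (every ring atom contributes a p orbital); 1 ring double bond (2 π electrons) plus the carbocation's empty p orbital (0, but keeps the ring conjugated) give 2 π electrons. Since 2 = 4n+2 (n=0), ring G is aromatic (cyclopropenyl cation).
Aromatic: A, B, C, D, F, G. Total: 6.

6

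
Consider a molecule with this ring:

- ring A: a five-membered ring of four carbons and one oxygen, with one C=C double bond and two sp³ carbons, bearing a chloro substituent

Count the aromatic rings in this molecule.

Ring A has two sp³ carbons, so it is not fully conjugated — not aromatic (2,3-dihydrofuran).

0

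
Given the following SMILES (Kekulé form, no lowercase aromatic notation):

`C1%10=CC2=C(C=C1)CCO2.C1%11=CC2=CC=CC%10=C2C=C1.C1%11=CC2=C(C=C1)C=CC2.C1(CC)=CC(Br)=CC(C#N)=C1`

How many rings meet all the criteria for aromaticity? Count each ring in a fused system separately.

5

The SMILES encodes a six-membered carbon ring with three alternating C=C double bonds, fused to a five-membered ring containing one oxygen and two sp³ carbons; two fused six-membered carbon rings, each with three alternating C=C double bonds; a six-membered carbon ring with three alternating C=C double bonds, fused to a five-membered carbon ring containing one C=C double bond and one sp³ carbon; a six-membered carbon ring with three alternating C=C double bonds.
The 6-membered ring is planar and fully conjugated; 3 ring double bonds give 6 π electrons. 6 = 4(1)+2, so it is aromatic (benzene ring).
The 5-membered ring with one oxygen has two sp³ carbons, so it is not fully conjugated — not aromatic (oxolane ring).
The fused 6/6-membered bicyclic is a single π system with 10 sp² atoms and 10 π electrons from ring double bonds. 10 = 4(2)+2, so the system is aromatic and both rings count as aromatic (naphthalene).
The second 6-membered ring is planar and fully conjugated; 3 ring double bonds give 6 π electrons. Since 6 = 4n+2 (n=1), it is aromatic (benzene ring).
The 5-membered ring has one sp³ carbon, so it is not fully conjugated — not aromatic (cyclopentene ring).
The third 6-membered ring has a continuous p-orbital overlap around the ring; 3 ring double bonds give 6 π electrons. Since 6 = 4n+2 (n=1), it is aromatic (benzene).
5 of the 7 rings are aromatic. Total: 5.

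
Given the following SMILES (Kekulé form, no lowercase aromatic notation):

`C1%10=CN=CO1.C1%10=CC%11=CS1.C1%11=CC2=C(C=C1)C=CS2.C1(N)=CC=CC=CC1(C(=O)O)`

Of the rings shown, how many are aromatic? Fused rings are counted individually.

4

The SMILES encodes a five-membered ring with an oxygen at position 1 and a nitrogen at position 3 (in a C=N bond), with two double bonds; a five-membered ring of four carbons and one sulfur, with two C=C double bonds; a six-membered carbon ring with three alternating C=C double bonds, fused to a five-membered ring containing one sulfur and two C=C double bonds; a seven-membered carbon ring with three C=C double bonds and one sp³ carbon.
The 5-membered ring with one oxygen and one =N– is planar and fully conjugated; 2 ring double bonds (4 π electrons) plus a heteroatom lone pair (2) give 6 π electrons. 6 = 4(1)+2, so it is aromatic (oxazole).
The 5-membered ring with one sulfur is fully conjugated (every ring atom contributes a p orbital); 2 ring double bonds (4 π electrons) plus a heteroatom lone pair (2) give 6 π electrons. Since 6 = 4n+2 (n=1), it is aromatic (thiophene).
The fused 6/5-membered bicyclic (with one sulfur) is a single π system with 9 sp² atoms and 10 π electrons from ring double bonds plus a heteroatom lone pair. 10 = 4(2)+2, so the system is aromatic and both rings count as aromatic (benzothiophene).
The 7-membered ring has one sp³ carbon, so it is not fully conjugated — not aromatic (cycloheptatriene).
4 of the 5 rings are aromatic. Total: 4.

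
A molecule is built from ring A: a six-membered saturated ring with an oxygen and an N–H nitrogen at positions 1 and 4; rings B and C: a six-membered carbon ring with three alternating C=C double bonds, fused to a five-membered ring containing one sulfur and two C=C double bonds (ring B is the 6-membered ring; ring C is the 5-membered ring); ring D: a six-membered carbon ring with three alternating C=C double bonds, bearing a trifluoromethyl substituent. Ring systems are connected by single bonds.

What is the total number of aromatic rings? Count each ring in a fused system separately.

3

Ring A has only sp³ atoms, so it is not fully conjugated — not aromatic (morpholine).
Rings B and C form a fused bicyclic system (with one sulfur) with 9 sp² atoms and 10 π electrons from ring double bonds plus a heteroatom lone pair. 10 = 4(2)+2, so the system is aromatic and both rings count as aromatic (benzothiophene).
Ring D has a continuous p-orbital overlap around the ring; 3 ring double bonds give 6 π electrons. That satisfies 4n+2 with n=1, so ring D is aromatic (benzene).
Aromatic: B, C, D. Total: 3.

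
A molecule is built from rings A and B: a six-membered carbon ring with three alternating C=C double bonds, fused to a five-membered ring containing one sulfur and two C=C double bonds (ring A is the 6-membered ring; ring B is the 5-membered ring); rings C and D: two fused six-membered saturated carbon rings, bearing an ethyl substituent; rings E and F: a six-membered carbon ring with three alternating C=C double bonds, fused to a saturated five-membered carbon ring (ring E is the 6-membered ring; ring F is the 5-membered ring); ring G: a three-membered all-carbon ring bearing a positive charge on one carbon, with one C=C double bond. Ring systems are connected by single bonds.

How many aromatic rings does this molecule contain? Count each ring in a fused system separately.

Rings A and B form a fused bicyclic system (with one sulfur) with 9 sp² atoms and 10 π electrons from ring double bonds plus a heteroatom lone pair. 10 = 4(2)+2, so the system is aromatic and both rings count as aromatic (benzothiophene).
Ring C has only sp³ atoms, so it is not fully conjugated — not aromatic (cyclohexane ring).
Ring D has only sp³ atoms, so it is not fully conjugated — not aromatic (cyclohexane ring).
Ring E is planar and fully conjugated; 3 ring double bonds give 6 π electrons. That satisfies 4n+2 with n=1, so ring E is aromatic (benzene ring).
Ring F has three sp³ carbons, so it is not fully conjugated — not aromatic (cyclopentane ring).
Ring G is planar and fully conjugated; 1 ring double bond (2 π electrons) plus the carbocation's empty p orbital (0, but keeps the ring conjugated) give 2 π electrons. 2 = 4(0)+2, so ring G is aromatic (cyclopropenyl cation).
Aromatic: A, B, E, G. Total: 4.

4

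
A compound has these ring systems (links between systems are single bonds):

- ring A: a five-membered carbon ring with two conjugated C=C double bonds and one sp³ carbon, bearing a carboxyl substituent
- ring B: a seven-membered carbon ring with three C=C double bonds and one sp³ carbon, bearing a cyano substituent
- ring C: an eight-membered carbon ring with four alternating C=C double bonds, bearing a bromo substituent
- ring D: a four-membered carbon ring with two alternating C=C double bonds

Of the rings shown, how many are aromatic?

0

Ring A has one sp³ carbon, so it is not fully conjugated — not aromatic (cyclopentadiene).
Ring B has one sp³ carbon, so it is not fully conjugated — not aromatic (cycloheptatriene).
Ring C has only sp² ring atoms; a planar conformation would have a fully conjugated π system of 8 electrons. But 8 = 4(2), which is 4n not 4n+2, so ring C is not aromatic (cyclooctatetraene) — cyclooctatetraene distorts into a non-planar tub to avoid antiaromaticity.
Ring D has only sp² ring atoms; a planar conformation would have a fully conjugated π system of 4 electrons. But 4 = 4(1), which is 4n not 4n+2, so ring D is not aromatic (cyclobutadiene) — cyclobutadiene is antiaromatic and distorts to a rectangle.
No ring is aromatic. Total: 0.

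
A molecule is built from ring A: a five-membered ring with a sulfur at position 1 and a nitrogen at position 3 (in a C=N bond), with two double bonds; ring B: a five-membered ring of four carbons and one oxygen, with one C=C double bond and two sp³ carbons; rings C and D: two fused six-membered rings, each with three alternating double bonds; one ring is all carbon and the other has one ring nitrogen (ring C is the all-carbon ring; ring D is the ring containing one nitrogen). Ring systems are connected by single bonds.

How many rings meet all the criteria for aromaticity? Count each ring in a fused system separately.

Ring A is planar and fully conjugated; 2 ring double bonds (4 π electrons) plus a heteroatom lone pair (2) give 6 π electrons. That satisfies 4n+2 with n=1, so ring A is aromatic (thiazole).
Ring B has two sp³ carbons, so it is not fully conjugated — not aromatic (2,3-dihydrofuran).
Rings C and D form a fused bicyclic system (with one nitrogen) with 10 sp² atoms and 10 π electrons from ring double bonds. 10 = 4(2)+2, so the system is aromatic and both rings count as aromatic (quinoline).
Aromatic: A, C, D. Total: 3.

3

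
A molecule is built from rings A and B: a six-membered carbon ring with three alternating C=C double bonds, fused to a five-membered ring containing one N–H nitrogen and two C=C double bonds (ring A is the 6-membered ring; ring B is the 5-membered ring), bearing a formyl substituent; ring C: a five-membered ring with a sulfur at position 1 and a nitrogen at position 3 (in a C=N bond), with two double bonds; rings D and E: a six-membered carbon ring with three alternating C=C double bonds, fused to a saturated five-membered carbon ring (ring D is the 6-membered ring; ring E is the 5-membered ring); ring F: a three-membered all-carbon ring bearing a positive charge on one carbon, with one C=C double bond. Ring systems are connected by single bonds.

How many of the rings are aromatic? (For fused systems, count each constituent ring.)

Rings A and B form a fused bicyclic system (with one N–H) with 9 sp² atoms and 10 π electrons from ring double bonds plus a heteroatom lone pair. 10 = 4(2)+2, so the system is aromatic and both rings count as aromatic (indole).
Ring C is planar and fully conjugated; 2 ring double bonds (4 π electrons) plus a heteroatom lone pair (2) give 6 π electrons. 6 = 4(1)+2, so ring C is aromatic (thiazole).
Ring D has a continuous p-orbital overlap around the ring; 3 ring double bonds give 6 π electrons. 6 = 4(1)+2, so ring D is aromatic (benzene ring).
Ring E has three sp³ carbons, so it is not fully conjugated — not aromatic (cyclopentane ring).
Ring F has a continuous p-orbital overlap around the ring; 1 ring double bond (2 π electrons) plus the carbocation's empty p orbital (0, but keeps the ring conjugated) give 2 π electrons. Since 2 = 4n+2 (n=0), ring F is aromatic (cyclopropenyl cation).
Aromatic: A, B, C, D, F. Total: 5.

5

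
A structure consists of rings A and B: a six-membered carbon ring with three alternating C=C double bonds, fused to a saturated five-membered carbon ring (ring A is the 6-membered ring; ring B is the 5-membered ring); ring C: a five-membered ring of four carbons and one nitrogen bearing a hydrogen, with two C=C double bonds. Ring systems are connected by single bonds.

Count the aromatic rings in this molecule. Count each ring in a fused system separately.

Ring A is fully conjugated (every ring atom contributes a p orbital); 3 ring double bonds give 6 π electrons. That satisfies 4n+2 with n=1, so ring A is aromatic (benzene ring).
Ring B has three sp³ carbons, so it is not fully conjugated — not aromatic (cyclopentane ring).
Ring C is planar and fully conjugated; 2 ring double bonds (4 π electrons) plus a heteroatom lone pair (2) give 6 π electrons. That satisfies 4n+2 with n=1, so ring C is aromatic (pyrrole).
Aromatic: A, C. Total: 2.

2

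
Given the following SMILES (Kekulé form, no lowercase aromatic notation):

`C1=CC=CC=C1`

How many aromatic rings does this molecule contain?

1

The SMILES encodes a six-membered carbon ring with three alternating C=C double bonds.
The 6-membered ring is planar and fully conjugated; 3 ring double bonds give 6 π electrons. That satisfies 4n+2 with n=1, so it is aromatic (benzene).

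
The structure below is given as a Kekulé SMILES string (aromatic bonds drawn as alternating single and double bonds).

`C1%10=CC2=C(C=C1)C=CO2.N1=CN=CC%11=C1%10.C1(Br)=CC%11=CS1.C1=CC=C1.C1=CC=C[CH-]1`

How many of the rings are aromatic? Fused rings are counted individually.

The SMILES encodes a six-membered carbon ring with three alternating C=C double bonds, fused to a five-membered ring containing one oxygen and two C=C double bonds; a six-membered ring with nitrogens at positions 1 and 3 and three alternating double bonds; a five-membered ring of four carbons and one sulfur, with two C=C double bonds; a four-membered carbon ring with two alternating C=C double bonds; a five-membered all-carbon ring bearing a negative charge on one carbon, with two C=C double bonds.
The fused 6/5-membered bicyclic (with one oxygen) is a single π system with 9 sp² atoms and 10 π electrons from ring double bonds plus a heteroatom lone pair. 10 = 4(2)+2, so the system is aromatic and both rings count as aromatic (benzofuran).
The 6-membered ring with two nitrogens (1,3) is fully conjugated (every ring atom contributes a p orbital); 3 ring double bonds give 6 π electrons. Since 6 = 4n+2 (n=1), it is aromatic (pyrimidine).
The 5-membered ring with one sulfur is planar and fully conjugated; 2 ring double bonds (4 π electrons) plus a heteroatom lone pair (2) give 6 π electrons. Since 6 = 4n+2 (n=1), it is aromatic (thiophene).
The 4-membered ring has only sp² ring atoms; a planar conformation would have a fully conjugated π system of 4 electrons. But 4 = 4(1), which is 4n not 4n+2, so it is not aromatic (cyclobutadiene) — cyclobutadiene is antiaromatic and distorts to a rectangle.
The 5-membered ring has a continuous p-orbital overlap around the ring; 2 ring double bonds (4 π electrons) plus the carbanion lone pair (2) give 6 π electrons. That satisfies 4n+2 with n=1, so it is aromatic (cyclopentadienyl anion).
5 of the 6 rings are aromatic. Total: 5.

5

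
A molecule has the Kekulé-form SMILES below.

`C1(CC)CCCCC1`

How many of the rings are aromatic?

The SMILES encodes a six-membered saturated carbon ring.
The 6-membered ring has only sp³ atoms, so it is not fully conjugated — not aromatic (cyclohexane).

0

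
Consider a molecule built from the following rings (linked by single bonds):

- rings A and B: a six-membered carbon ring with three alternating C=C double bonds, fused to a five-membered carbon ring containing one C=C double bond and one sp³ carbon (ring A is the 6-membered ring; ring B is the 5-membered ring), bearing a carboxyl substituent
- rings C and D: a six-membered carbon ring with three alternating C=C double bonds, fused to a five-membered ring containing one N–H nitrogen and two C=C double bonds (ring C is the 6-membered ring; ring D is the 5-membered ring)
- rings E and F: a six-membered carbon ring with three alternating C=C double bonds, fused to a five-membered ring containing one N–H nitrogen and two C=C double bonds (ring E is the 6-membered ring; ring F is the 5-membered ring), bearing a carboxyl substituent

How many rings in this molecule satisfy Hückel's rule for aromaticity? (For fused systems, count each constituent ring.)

5

Ring A is planar and fully conjugated; 3 ring double bonds give 6 π electrons. 6 = 4(1)+2, so ring A is aromatic (benzene ring).
Ring B has one sp³ carbon, so it is not fully conjugated — not aromatic (cyclopentene ring).
Rings C and D form a fused bicyclic system (with one N–H) with 9 sp² atoms and 10 π electrons from ring double bonds plus a heteroatom lone pair. 10 = 4(2)+2, so the system is aromatic and both rings count as aromatic (indole).
Rings E and F form a fused bicyclic system (with one N–H) with 9 sp² atoms and 10 π electrons from ring double bonds plus a heteroatom lone pair. 10 = 4(2)+2, so the system is aromatic and both rings count as aromatic (indole).
Aromatic: A, C, D, E, F. Total: 5.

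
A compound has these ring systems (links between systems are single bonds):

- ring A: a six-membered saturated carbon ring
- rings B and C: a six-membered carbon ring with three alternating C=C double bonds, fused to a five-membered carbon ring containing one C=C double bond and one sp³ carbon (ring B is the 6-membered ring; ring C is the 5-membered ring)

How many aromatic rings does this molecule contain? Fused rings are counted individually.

1

Ring A has only sp³ atoms, so it is not fully conjugated — not aromatic (cyclohexane).
Ring B has a continuous p-orbital overlap around the ring; 3 ring double bonds give 6 π electrons. 6 = 4(1)+2, so ring B is aromatic (benzene ring).
Ring C has one sp³ carbon, so it is not fully conjugated — not aromatic (cyclopentene ring).
Aromatic: B. Total: 1.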